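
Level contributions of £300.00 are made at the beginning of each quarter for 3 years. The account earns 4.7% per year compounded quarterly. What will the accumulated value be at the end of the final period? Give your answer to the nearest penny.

£3,887.15

This is an annuity due: 12 deposits of £300.00 at the beginning of each quarter.
Periodic rate r = 0.047/4 per quarter; n is counted in quarters.
FV = PMT × [((1+r)^n − 1)/r] × (1+r) = 300 × [(1+r)^12 − 1] / r × (1+r) = £3,887.15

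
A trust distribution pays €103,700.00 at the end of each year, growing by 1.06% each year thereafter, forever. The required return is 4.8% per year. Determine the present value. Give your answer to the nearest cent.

€2,772,727.27

Periodic rate r = 0.048 per year.
Growing perpetuity (Gordon): PV = PMT₁ / (r − g) = 103,700 / (r − 0.0106) = €2,772,727.27.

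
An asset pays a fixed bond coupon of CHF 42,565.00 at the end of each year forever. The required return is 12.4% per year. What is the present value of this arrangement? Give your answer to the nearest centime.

Periodic rate r = 0.124 per year.
Level perpetuity: PV = PMT / r = 42,565 / (0.124) = CHF 343,266.13.

CHF 343,266.13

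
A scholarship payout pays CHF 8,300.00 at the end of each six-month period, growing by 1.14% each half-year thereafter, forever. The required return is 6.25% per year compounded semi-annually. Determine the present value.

CHF 418,136.02

Periodic rate r = 0.0625/2 per half-year.
Growing perpetuity (Gordon): PV = PMT₁ / (r − g) = 8,300 / (r − 0.0114) = CHF 418,136.02.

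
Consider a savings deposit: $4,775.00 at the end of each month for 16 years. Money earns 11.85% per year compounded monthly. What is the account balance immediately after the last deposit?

This is an ordinary annuity: 192 deposits of $4,775.00 at the end of each month.
Periodic rate r = 0.1185/12 per month; n is counted in months.
FV = PMT × [((1+r)^n − 1)/r] = 4,775 × [(1+r)^192 − 1] / r = $2,706,667.59

$2,706,667.59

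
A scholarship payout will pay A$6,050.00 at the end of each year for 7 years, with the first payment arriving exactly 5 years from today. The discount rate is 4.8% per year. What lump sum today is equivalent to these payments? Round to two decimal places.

Ordinary annuity of 7 payments, first payment at period 5.
Periodic rate r = 0.048 per year.
The ordinary-annuity PV formula values the stream one period before the first payment (period 4); discount that back 4 periods:
PV₀ = 6,050 × [1 − (1+r)^−7] / r × (1+r)^−4 = A$29,232.81

A$29,232.81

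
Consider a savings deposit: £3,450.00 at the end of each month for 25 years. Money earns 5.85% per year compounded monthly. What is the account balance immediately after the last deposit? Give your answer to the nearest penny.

£2,336,394.10

This is an ordinary annuity: 300 deposits of £3,450.00 at the end of each month.
Periodic rate r = 0.0585/12 per month; n is counted in months.
FV = PMT × [((1+r)^n − 1)/r] = 3,450 × [(1+r)^300 − 1] / r = £2,336,394.10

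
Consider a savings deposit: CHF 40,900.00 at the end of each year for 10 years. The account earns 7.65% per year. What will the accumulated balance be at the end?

CHF 582,742.88

This is an ordinary annuity: 10 deposits of CHF 40,900.00 at the end of each year.
Periodic rate r = 0.0765 per year.
FV = PMT × [((1+r)^n − 1)/r] = 40,900 × [(1+r)^10 − 1] / r = CHF 582,742.88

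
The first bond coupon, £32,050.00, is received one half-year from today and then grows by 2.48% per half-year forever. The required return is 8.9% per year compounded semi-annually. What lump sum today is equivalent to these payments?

£1,626,903.55

Periodic rate r = 0.089/2 per half-year.
Growing perpetuity (Gordon): PV = PMT₁ / (r − g) = 32,050 / (r − 0.0248) = £1,626,903.55.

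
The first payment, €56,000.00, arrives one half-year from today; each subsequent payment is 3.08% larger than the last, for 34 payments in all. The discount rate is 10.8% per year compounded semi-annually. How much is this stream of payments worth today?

€1,281,264.43

Periodic rate r = 0.108/2 per half-year; n is counted in half-years.
Growing ordinary annuity: PV = PMT₁ × [1 − ((1+g)/(1+r))^n] / (r − g) = 56,000 × [1 − ((1+0.0308)/(1+r))^34] / (r − 0.0308) = €1,281,264.43.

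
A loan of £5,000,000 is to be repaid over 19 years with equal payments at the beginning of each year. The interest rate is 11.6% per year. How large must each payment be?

£593,465.61

Level annuity due; solve PV = PMT × [(1 − (1+r)^−n)/r] × (1+r) for PMT.
Periodic rate r = 0.116 per year.
With n = 19: PMT = 5,000,000 / ([(1 − (1+r)^−n)/r] × (1+r)) = £593,465.61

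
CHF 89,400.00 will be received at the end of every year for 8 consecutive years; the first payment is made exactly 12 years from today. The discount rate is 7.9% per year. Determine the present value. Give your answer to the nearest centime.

Ordinary annuity of 8 payments, first payment at period 12.
Periodic rate r = 0.079 per year.
The ordinary-annuity PV formula values the stream one period before the first payment (period 11); discount that back 11 periods:
PV₀ = 89,400 × [1 − (1+r)^−8] / r × (1+r)^−11 = CHF 223,442.29

CHF 223,442.29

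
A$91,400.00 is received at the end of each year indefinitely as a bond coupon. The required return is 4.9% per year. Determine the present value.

A$1,865,306.12

Periodic rate r = 0.049 per year.
Level perpetuity: PV = PMT / r = 91,400 / (0.049) = A$1,865,306.12.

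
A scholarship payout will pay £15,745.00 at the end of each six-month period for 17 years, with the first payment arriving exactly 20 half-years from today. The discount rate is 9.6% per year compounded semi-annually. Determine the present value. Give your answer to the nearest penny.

£107,260.36

Ordinary annuity of 34 payments, first payment at period 20.
Periodic rate r = 0.096/2 per half-year; n is counted in half-years.
The ordinary-annuity PV formula values the stream one period before the first payment (period 19); discount that back 19 periods:
PV₀ = 15,745 × [1 − (1+r)^−34] / r × (1+r)^−19 = £107,260.36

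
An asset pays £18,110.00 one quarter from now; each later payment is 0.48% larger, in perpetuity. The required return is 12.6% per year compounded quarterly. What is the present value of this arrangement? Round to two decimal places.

£678,277.15

Periodic rate r = 0.126/4 per quarter.
Growing perpetuity (Gordon): PV = PMT₁ / (r − g) = 18,110 / (r − 0.0048) = £678,277.15.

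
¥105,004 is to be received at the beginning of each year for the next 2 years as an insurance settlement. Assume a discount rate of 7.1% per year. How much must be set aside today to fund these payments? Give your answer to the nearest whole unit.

This is an annuity due: 2 payments of ¥105,004 at the beginning of each year.
Periodic rate r = 0.071 per year.
PV = PMT × [(1 − (1+r)^−n)/r] × (1+r) = 105,004 × [1 − (1+r)^−2] / r × (1+r) = ¥203,047

¥203,047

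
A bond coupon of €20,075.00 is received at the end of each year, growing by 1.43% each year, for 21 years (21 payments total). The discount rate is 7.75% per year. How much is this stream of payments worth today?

Periodic rate r = 0.0775 per year.
Growing ordinary annuity: PV = PMT₁ × [1 − ((1+g)/(1+r))^n] / (r − g) = 20,075 × [1 − ((1+0.0143)/(1+r))^21] / (r − 0.0143) = €228,379.59.

€228,379.59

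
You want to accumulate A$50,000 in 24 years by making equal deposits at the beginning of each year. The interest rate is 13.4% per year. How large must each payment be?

Level annuity due; solve FV = PMT × [((1+r)^n − 1)/r] × (1+r) for PMT.
Periodic rate r = 0.134 per year.
With n = 24: PMT = 50,000 / ([((1+r)^n − 1)/r] × (1+r)) = A$303.75

A$303.75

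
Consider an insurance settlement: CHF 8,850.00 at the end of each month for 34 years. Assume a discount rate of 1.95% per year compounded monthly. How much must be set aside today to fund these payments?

CHF 2,638,223.31

This is an ordinary annuity: 408 payments of CHF 8,850.00 at the end of each month.
Periodic rate r = 0.0195/12 per month; n is counted in months.
PV = PMT × [(1 − (1+r)^−n)/r] = 8,850 × [1 − (1+r)^−408] / r = CHF 2,638,223.31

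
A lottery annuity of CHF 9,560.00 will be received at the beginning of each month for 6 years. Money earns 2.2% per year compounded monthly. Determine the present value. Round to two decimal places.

CHF 645,454.37

This is an annuity due: 72 payments of CHF 9,560.00 at the beginning of each month.
Periodic rate r = 0.022/12 per month; n is counted in months.
PV = PMT × [(1 − (1+r)^−n)/r] × (1+r) = 9,560 × [1 − (1+r)^−72] / r × (1+r) = CHF 645,454.37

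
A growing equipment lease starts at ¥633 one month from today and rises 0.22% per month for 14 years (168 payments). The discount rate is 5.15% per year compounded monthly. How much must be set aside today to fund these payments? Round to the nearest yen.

Periodic rate r = 0.0515/12 per month; n is counted in months.
Growing ordinary annuity: PV = PMT₁ × [1 − ((1+g)/(1+r))^n] / (r − g) = 633 × [1 − ((1+0.0022)/(1+r))^168] / (r − 0.0022) = ¥89,426.

¥89,426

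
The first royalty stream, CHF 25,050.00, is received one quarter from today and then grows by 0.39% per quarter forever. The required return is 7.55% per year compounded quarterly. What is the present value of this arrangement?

Periodic rate r = 0.0755/4 per quarter.
Growing perpetuity (Gordon): PV = PMT₁ / (r − g) = 25,050 / (r − 0.0039) = CHF 1,672,787.98.

CHF 1,672,787.98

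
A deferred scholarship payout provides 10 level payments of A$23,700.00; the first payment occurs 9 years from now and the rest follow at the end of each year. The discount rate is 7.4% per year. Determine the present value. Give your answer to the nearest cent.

A$92,317.06

Ordinary annuity of 10 payments, first payment at period 9.
Periodic rate r = 0.074 per year.
The ordinary-annuity PV formula values the stream one period before the first payment (period 8); discount that back 8 periods:
PV₀ = 23,700 × [1 − (1+r)^−10] / r × (1+r)^−8 = A$92,317.06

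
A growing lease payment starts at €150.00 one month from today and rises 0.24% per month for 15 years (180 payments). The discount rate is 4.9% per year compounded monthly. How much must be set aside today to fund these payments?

Periodic rate r = 0.049/12 per month; n is counted in months.
Growing ordinary annuity: PV = PMT₁ × [1 − ((1+g)/(1+r))^n] / (r − g) = 150 × [1 − ((1+0.0024)/(1+r))^180] / (r − 0.0024) = €23,228.69.

€23,228.69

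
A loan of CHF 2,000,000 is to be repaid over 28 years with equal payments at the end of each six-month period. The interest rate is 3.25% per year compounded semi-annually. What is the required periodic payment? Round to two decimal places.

CHF 54,665.89

Level ordinary annuity; solve PV = PMT × [(1 − (1+r)^−n)/r] for PMT.
Periodic rate r = 0.0325/2 per half-year; n is counted in half-years.
With n = 56: PMT = 2,000,000 / ([(1 − (1+r)^−n)/r]) = CHF 54,665.89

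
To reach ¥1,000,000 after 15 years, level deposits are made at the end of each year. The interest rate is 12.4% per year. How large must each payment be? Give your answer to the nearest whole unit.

¥25,973

Level ordinary annuity; solve FV = PMT × [((1+r)^n − 1)/r] for PMT.
Periodic rate r = 0.124 per year.
With n = 15: PMT = 1,000,000 / ([((1+r)^n − 1)/r]) = ¥25,973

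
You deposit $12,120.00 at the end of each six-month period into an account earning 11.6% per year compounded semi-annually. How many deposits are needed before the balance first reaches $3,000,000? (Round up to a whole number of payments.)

Periodic rate r = 0.116/2 per half-year; n is counted in half-years.
Ordinary annuity FV: 3,000,000 = 12,120 × [((1+r)^n − 1)/r].
(1+r)^n = 1 + 3,000,000 × r / 12,120, so n = ln(1 + 3,000,000·r/12,120) / ln(1+r) = 48.45.
Round up to a whole number of payments: n = 49.

49 payments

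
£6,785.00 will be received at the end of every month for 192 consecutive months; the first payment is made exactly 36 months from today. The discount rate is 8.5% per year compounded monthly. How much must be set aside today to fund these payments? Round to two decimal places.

Ordinary annuity of 192 payments, first payment at period 36.
Periodic rate r = 0.085/12 per month; n is counted in months.
The ordinary-annuity PV formula values the stream one period before the first payment (period 35); discount that back 35 periods:
PV₀ = 6,785 × [1 − (1+r)^−192] / r × (1+r)^−35 = £555,250.18

£555,250.18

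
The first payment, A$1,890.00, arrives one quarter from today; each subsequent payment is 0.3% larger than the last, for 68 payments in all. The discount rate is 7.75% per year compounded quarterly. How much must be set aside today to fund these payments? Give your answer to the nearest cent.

A$77,046.17

Periodic rate r = 0.0775/4 per quarter; n is counted in quarters.
Growing ordinary annuity: PV = PMT₁ × [1 − ((1+g)/(1+r))^n] / (r − g) = 1,890 × [1 − ((1+0.003)/(1+r))^68] / (r − 0.003) = A$77,046.17.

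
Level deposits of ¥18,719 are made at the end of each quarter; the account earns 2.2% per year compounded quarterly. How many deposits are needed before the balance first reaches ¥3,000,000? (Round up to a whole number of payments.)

116 payments

Periodic rate r = 0.022/4 per quarter; n is counted in quarters.
Ordinary annuity FV: 3,000,000 = 18,719 × [((1+r)^n − 1)/r].
(1+r)^n = 1 + 3,000,000 × r / 18,719, so n = ln(1 + 3,000,000·r/18,719) / ln(1+r) = 115.23.
Round up to a whole number of payments: n = 116.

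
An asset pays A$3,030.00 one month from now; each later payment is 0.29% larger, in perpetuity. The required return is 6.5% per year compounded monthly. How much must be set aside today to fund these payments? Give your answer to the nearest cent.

A$1,203,973.51

Periodic rate r = 0.065/12 per month.
Growing perpetuity (Gordon): PV = PMT₁ / (r − g) = 3,030 / (r − 0.0029) = A$1,203,973.51.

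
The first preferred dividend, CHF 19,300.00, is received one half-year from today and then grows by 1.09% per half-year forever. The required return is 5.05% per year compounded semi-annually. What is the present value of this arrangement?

CHF 1,344,947.74

Periodic rate r = 0.0505/2 per half-year.
Growing perpetuity (Gordon): PV = PMT₁ / (r − g) = 19,300 / (r − 0.0109) = CHF 1,344,947.74.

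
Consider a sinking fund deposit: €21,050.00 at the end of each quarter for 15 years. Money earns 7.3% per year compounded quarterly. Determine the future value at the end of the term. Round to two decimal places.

This is an ordinary annuity: 60 deposits of €21,050.00 at the end of each quarter.
Periodic rate r = 0.073/4 per quarter; n is counted in quarters.
FV = PMT × [((1+r)^n − 1)/r] = 21,050 × [(1+r)^60 − 1] / r = €2,260,503.34

€2,260,503.34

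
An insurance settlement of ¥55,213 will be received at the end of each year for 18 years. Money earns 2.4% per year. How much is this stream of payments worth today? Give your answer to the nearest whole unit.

¥799,368

This is an ordinary annuity: 18 payments of ¥55,213 at the end of each year.
Periodic rate r = 0.024 per year.
PV = PMT × [(1 − (1+r)^−n)/r] = 55,213 × [1 − (1+r)^−18] / r = ¥799,368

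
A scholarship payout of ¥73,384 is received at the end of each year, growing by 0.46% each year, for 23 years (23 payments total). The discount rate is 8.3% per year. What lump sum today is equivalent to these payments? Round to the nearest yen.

¥769,804

Periodic rate r = 0.083 per year.
Growing ordinary annuity: PV = PMT₁ × [1 − ((1+g)/(1+r))^n] / (r − g) = 73,384 × [1 − ((1+0.0046)/(1+r))^23] / (r − 0.0046) = ¥769,804.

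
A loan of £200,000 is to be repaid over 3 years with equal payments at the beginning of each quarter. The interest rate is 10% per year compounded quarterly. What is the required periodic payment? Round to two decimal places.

£19,021.88

Level annuity due; solve PV = PMT × [(1 − (1+r)^−n)/r] × (1+r) for PMT.
Periodic rate r = 0.1/4 per quarter; n is counted in quarters.
With n = 12: PMT = 200,000 / ([(1 − (1+r)^−n)/r] × (1+r)) = £19,021.88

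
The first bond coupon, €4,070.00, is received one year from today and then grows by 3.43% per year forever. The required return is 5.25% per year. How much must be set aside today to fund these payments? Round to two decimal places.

€223,626.37

Periodic rate r = 0.0525 per year.
Growing perpetuity (Gordon): PV = PMT₁ / (r − g) = 4,070 / (r − 0.0343) = €223,626.37.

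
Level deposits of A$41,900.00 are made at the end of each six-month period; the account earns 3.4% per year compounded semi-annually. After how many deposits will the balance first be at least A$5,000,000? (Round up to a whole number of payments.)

66 payments

Periodic rate r = 0.034/2 per half-year; n is counted in half-years.
Ordinary annuity FV: 5,000,000 = 41,900 × [((1+r)^n − 1)/r].
(1+r)^n = 1 + 5,000,000 × r / 41,900, so n = ln(1 + 5,000,000·r/41,900) / ln(1+r) = 65.74.
Round up to a whole number of payments: n = 66.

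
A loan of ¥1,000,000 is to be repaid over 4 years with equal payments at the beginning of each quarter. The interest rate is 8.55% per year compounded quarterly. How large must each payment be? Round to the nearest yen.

Level annuity due; solve PV = PMT × [(1 − (1+r)^−n)/r] × (1+r) for PMT.
Periodic rate r = 0.0855/4 per quarter; n is counted in quarters.
With n = 16: PMT = 1,000,000 / ([(1 − (1+r)^−n)/r] × (1+r)) = ¥72,897

¥72,897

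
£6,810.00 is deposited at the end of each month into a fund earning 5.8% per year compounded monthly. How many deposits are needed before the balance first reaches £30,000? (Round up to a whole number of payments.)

5 payments

Periodic rate r = 0.058/12 per month; n is counted in months.
Ordinary annuity FV: 30,000 = 6,810 × [((1+r)^n − 1)/r].
(1+r)^n = 1 + 30,000 × r / 6,810, so n = ln(1 + 30,000·r/6,810) / ln(1+r) = 4.37.
Round up to a whole number of payments: n = 5.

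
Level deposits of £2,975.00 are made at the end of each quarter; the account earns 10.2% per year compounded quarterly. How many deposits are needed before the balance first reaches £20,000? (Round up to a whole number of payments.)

Periodic rate r = 0.102/4 per quarter; n is counted in quarters.
Ordinary annuity FV: 20,000 = 2,975 × [((1+r)^n − 1)/r].
(1+r)^n = 1 + 20,000 × r / 2,975, so n = ln(1 + 20,000·r/2,975) / ln(1+r) = 6.28.
Round up to a whole number of payments: n = 7.

7 payments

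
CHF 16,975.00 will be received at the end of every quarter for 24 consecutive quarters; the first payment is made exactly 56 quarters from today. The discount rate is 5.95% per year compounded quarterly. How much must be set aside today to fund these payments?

CHF 151,160.98

Ordinary annuity of 24 payments, first payment at period 56.
Periodic rate r = 0.0595/4 per quarter; n is counted in quarters.
The ordinary-annuity PV formula values the stream one period before the first payment (period 55); discount that back 55 periods:
PV₀ = 16,975 × [1 − (1+r)^−24] / r × (1+r)^−55 = CHF 151,160.98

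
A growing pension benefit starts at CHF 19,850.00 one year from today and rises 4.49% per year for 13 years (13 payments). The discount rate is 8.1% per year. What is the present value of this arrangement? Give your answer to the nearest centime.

CHF 196,278.99

Periodic rate r = 0.081 per year.
Growing ordinary annuity: PV = PMT₁ × [1 − ((1+g)/(1+r))^n] / (r − g) = 19,850 × [1 − ((1+0.0449)/(1+r))^13] / (r − 0.0449) = CHF 196,278.99.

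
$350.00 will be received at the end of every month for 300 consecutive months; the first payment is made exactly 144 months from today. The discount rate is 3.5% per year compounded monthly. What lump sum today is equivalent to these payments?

$46,098.14

Ordinary annuity of 300 payments, first payment at period 144.
Periodic rate r = 0.035/12 per month; n is counted in months.
The ordinary-annuity PV formula values the stream one period before the first payment (period 143); discount that back 143 periods:
PV₀ = 350 × [1 − (1+r)^−300] / r × (1+r)^−143 = $46,098.14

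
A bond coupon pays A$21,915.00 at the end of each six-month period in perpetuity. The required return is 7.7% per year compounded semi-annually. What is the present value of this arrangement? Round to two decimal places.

Periodic rate r = 0.077/2 per half-year.
Level perpetuity: PV = PMT / r = 21,915 / (0.077/2) = A$569,220.78.

A$569,220.78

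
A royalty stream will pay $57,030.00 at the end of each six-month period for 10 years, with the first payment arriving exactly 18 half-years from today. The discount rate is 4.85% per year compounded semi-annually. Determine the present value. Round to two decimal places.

$595,808.05

Ordinary annuity of 20 payments, first payment at period 18.
Periodic rate r = 0.0485/2 per half-year; n is counted in half-years.
The ordinary-annuity PV formula values the stream one period before the first payment (period 17); discount that back 17 periods:
PV₀ = 57,030 × [1 − (1+r)^−20] / r × (1+r)^−17 = $595,808.05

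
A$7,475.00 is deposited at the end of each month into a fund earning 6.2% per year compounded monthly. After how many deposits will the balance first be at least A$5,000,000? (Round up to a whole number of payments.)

Periodic rate r = 0.062/12 per month; n is counted in months.
Ordinary annuity FV: 5,000,000 = 7,475 × [((1+r)^n − 1)/r].
(1+r)^n = 1 + 5,000,000 × r / 7,475, so n = ln(1 + 5,000,000·r/7,475) / ln(1+r) = 289.95.
Round up to a whole number of payments: n = 290.

290 payments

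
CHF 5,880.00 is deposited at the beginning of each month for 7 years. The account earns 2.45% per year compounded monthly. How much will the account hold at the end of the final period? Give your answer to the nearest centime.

This is an annuity due: 84 deposits of CHF 5,880.00 at the beginning of each month.
Periodic rate r = 0.0245/12 per month; n is counted in months.
FV = PMT × [((1+r)^n − 1)/r] × (1+r) = 5,880 × [(1+r)^84 − 1] / r × (1+r) = CHF 539,303.49

CHF 539,303.49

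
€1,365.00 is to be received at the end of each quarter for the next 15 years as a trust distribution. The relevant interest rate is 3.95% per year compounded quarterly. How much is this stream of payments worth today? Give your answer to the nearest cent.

This is an ordinary annuity: 60 payments of €1,365.00 at the end of each quarter.
Periodic rate r = 0.0395/4 per quarter; n is counted in quarters.
PV = PMT × [(1 − (1+r)^−n)/r] = 1,365 × [1 − (1+r)^−60] / r = €61,573.24

€61,573.24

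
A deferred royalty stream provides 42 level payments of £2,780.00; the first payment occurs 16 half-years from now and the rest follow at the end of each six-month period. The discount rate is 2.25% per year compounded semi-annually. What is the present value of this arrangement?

£78,332.67

Ordinary annuity of 42 payments, first payment at period 16.
Periodic rate r = 0.0225/2 per half-year; n is counted in half-years.
The ordinary-annuity PV formula values the stream one period before the first payment (period 15); discount that back 15 periods:
PV₀ = 2,780 × [1 − (1+r)^−42] / r × (1+r)^−15 = £78,332.67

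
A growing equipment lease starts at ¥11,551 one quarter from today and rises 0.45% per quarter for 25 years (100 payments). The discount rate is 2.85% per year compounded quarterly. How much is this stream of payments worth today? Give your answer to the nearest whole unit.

Periodic rate r = 0.0285/4 per quarter; n is counted in quarters.
Growing ordinary annuity: PV = PMT₁ × [1 − ((1+g)/(1+r))^n] / (r − g) = 11,551 × [1 − ((1+0.0045)/(1+r))^100] / (r − 0.0045) = ¥1,010,794.

¥1,010,794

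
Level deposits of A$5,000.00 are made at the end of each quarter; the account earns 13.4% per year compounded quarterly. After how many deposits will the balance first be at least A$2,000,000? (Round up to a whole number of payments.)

81 payments

Periodic rate r = 0.134/4 per quarter; n is counted in quarters.
Ordinary annuity FV: 2,000,000 = 5,000 × [((1+r)^n − 1)/r].
(1+r)^n = 1 + 2,000,000 × r / 5,000, so n = ln(1 + 2,000,000·r/5,000) / ln(1+r) = 80.95.
Round up to a whole number of payments: n = 81.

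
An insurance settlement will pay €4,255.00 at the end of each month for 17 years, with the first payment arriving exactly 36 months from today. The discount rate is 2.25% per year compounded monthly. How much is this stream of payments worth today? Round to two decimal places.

Ordinary annuity of 204 payments, first payment at period 36.
Periodic rate r = 0.0225/12 per month; n is counted in months.
The ordinary-annuity PV formula values the stream one period before the first payment (period 35); discount that back 35 periods:
PV₀ = 4,255 × [1 − (1+r)^−204] / r × (1+r)^−35 = €675,005.48

€675,005.48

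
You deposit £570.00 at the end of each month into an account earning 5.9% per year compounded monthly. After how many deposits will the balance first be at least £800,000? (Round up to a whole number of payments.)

422 payments

Periodic rate r = 0.059/12 per month; n is counted in months.
Ordinary annuity FV: 800,000 = 570 × [((1+r)^n − 1)/r].
(1+r)^n = 1 + 800,000 × r / 570, so n = ln(1 + 800,000·r/570) / ln(1+r) = 421.43.
Round up to a whole number of payments: n = 422.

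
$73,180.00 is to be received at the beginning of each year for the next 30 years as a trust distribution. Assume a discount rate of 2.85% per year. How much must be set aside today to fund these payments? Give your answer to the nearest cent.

$1,504,259.23

This is an annuity due: 30 payments of $73,180.00 at the beginning of each year.
Periodic rate r = 0.0285 per year.
PV = PMT × [(1 − (1+r)^−n)/r] × (1+r) = 73,180 × [1 − (1+r)^−30] / r × (1+r) = $1,504,259.23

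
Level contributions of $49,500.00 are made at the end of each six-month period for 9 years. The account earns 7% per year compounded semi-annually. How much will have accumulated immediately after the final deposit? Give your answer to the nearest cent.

This is an ordinary annuity: 18 deposits of $49,500.00 at the end of each six-month period.
Periodic rate r = 0.07/2 per half-year; n is counted in half-years.
FV = PMT × [((1+r)^n − 1)/r] = 49,500 × [(1+r)^18 − 1] / r = $1,212,734.72

$1,212,734.72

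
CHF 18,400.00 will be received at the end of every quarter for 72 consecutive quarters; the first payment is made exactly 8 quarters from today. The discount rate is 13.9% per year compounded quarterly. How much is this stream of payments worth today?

Ordinary annuity of 72 payments, first payment at period 8.
Periodic rate r = 0.139/4 per quarter; n is counted in quarters.
The ordinary-annuity PV formula values the stream one period before the first payment (period 7); discount that back 7 periods:
PV₀ = 18,400 × [1 − (1+r)^−72] / r × (1+r)^−7 = CHF 381,249.83

CHF 381,249.83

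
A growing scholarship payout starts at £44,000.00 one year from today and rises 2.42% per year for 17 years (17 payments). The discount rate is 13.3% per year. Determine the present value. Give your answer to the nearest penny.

Periodic rate r = 0.133 per year.
Growing ordinary annuity: PV = PMT₁ × [1 − ((1+g)/(1+r))^n] / (r − g) = 44,000 × [1 − ((1+0.0242)/(1+r))^17] / (r − 0.0242) = £331,724.82.

£331,724.82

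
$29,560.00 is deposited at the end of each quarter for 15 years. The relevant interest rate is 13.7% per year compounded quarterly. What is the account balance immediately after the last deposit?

This is an ordinary annuity: 60 deposits of $29,560.00 at the end of each quarter.
Periodic rate r = 0.137/4 per quarter; n is counted in quarters.
FV = PMT × [((1+r)^n − 1)/r] = 29,560 × [(1+r)^60 − 1] / r = $5,646,853.95

$5,646,853.95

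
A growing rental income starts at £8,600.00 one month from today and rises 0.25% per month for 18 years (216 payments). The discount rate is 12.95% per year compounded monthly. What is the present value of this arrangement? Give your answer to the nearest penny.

Periodic rate r = 0.1295/12 per month; n is counted in months.
Growing ordinary annuity: PV = PMT₁ × [1 − ((1+g)/(1+r))^n] / (r − g) = 8,600 × [1 − ((1+0.0025)/(1+r))^216] / (r − 0.0025) = £862,134.37.

£862,134.37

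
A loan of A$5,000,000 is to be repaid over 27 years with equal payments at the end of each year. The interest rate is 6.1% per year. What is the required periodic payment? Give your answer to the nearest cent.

Level ordinary annuity; solve PV = PMT × [(1 − (1+r)^−n)/r] for PMT.
Periodic rate r = 0.061 per year.
With n = 27: PMT = 5,000,000 / ([(1 − (1+r)^−n)/r]) = A$382,279.80

A$382,279.80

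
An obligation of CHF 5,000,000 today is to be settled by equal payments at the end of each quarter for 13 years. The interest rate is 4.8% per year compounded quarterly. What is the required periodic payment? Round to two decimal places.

CHF 129,811.34

Level ordinary annuity; solve PV = PMT × [(1 − (1+r)^−n)/r] for PMT.
Periodic rate r = 0.048/4 per quarter; n is counted in quarters.
With n = 52: PMT = 5,000,000 / ([(1 − (1+r)^−n)/r]) = CHF 129,811.34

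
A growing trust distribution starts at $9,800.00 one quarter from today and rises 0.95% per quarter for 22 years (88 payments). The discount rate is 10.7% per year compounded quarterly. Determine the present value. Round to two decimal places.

$440,207.62

Periodic rate r = 0.107/4 per quarter; n is counted in quarters.
Growing ordinary annuity: PV = PMT₁ × [1 − ((1+g)/(1+r))^n] / (r − g) = 9,800 × [1 − ((1+0.0095)/(1+r))^88] / (r − 0.0095) = $440,207.62.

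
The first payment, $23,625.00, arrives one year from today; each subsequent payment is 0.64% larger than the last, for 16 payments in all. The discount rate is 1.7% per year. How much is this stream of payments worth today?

$343,993.19

Periodic rate r = 0.017 per year.
Growing ordinary annuity: PV = PMT₁ × [1 − ((1+g)/(1+r))^n] / (r − g) = 23,625 × [1 − ((1+0.0064)/(1+r))^16] / (r − 0.0064) = $343,993.19.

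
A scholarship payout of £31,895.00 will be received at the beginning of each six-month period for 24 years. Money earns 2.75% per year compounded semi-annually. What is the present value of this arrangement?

£1,130,662.13

This is an annuity due: 48 payments of £31,895.00 at the beginning of each six-month period.
Periodic rate r = 0.0275/2 per half-year; n is counted in half-years.
PV = PMT × [(1 − (1+r)^−n)/r] × (1+r) = 31,895 × [1 − (1+r)^−48] / r × (1+r) = £1,130,662.13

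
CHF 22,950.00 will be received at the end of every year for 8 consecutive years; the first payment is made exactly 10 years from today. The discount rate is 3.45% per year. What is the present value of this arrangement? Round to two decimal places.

Ordinary annuity of 8 payments, first payment at period 10.
Periodic rate r = 0.0345 per year.
The ordinary-annuity PV formula values the stream one period before the first payment (period 9); discount that back 9 periods:
PV₀ = 22,950 × [1 − (1+r)^−8] / r × (1+r)^−9 = CHF 116,498.87

CHF 116,498.87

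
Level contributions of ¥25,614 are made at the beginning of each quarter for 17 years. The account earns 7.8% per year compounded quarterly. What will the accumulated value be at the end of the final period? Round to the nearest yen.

This is an annuity due: 68 deposits of ¥25,614 at the beginning of each quarter.
Periodic rate r = 0.078/4 per quarter; n is counted in quarters.
FV = PMT × [((1+r)^n − 1)/r] × (1+r) = 25,614 × [(1+r)^68 − 1] / r × (1+r) = ¥3,640,072

¥3,640,072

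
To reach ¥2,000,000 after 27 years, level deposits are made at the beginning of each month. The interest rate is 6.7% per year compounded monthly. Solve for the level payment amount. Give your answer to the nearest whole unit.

¥2,189

Level annuity due; solve FV = PMT × [((1+r)^n − 1)/r] × (1+r) for PMT.
Periodic rate r = 0.067/12 per month; n is counted in months.
With n = 324: PMT = 2,000,000 / ([((1+r)^n − 1)/r] × (1+r)) = ¥2,189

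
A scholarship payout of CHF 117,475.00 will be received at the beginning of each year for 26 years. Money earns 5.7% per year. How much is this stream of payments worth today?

CHF 1,662,978.79

This is an annuity due: 26 payments of CHF 117,475.00 at the beginning of each year.
Periodic rate r = 0.057 per year.
PV = PMT × [(1 − (1+r)^−n)/r] × (1+r) = 117,475 × [1 − (1+r)^−26] / r × (1+r) = CHF 1,662,978.79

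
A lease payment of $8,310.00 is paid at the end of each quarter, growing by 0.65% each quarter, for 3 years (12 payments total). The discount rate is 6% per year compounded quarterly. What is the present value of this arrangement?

Periodic rate r = 0.06/4 per quarter; n is counted in quarters.
Growing ordinary annuity: PV = PMT₁ × [1 − ((1+g)/(1+r))^n] / (r − g) = 8,310 × [1 − ((1+0.0065)/(1+r))^12] / (r − 0.0065) = $93,845.14.

$93,845.14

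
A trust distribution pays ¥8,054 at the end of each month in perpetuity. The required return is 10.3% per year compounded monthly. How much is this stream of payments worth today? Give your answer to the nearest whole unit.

Periodic rate r = 0.103/12 per month.
Level perpetuity: PV = PMT / r = 8,054 / (0.103/12) = ¥938,330.

¥938,330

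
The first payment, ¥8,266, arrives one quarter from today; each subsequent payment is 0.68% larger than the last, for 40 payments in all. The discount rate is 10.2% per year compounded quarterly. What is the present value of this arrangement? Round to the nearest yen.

¥230,315

Periodic rate r = 0.102/4 per quarter; n is counted in quarters.
Growing ordinary annuity: PV = PMT₁ × [1 − ((1+g)/(1+r))^n] / (r − g) = 8,266 × [1 − ((1+0.0068)/(1+r))^40] / (r − 0.0068) = ¥230,315.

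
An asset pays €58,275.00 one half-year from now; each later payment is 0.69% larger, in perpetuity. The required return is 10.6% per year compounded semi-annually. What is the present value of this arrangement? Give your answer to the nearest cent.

€1,264,099.78

Periodic rate r = 0.106/2 per half-year.
Growing perpetuity (Gordon): PV = PMT₁ / (r − g) = 58,275 / (r − 0.0069) = €1,264,099.78.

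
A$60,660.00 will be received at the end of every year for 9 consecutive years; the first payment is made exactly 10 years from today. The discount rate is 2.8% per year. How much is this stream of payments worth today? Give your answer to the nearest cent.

A$371,830.24

Ordinary annuity of 9 payments, first payment at period 10.
Periodic rate r = 0.028 per year.
The ordinary-annuity PV formula values the stream one period before the first payment (period 9); discount that back 9 periods:
PV₀ = 60,660 × [1 − (1+r)^−9] / r × (1+r)^−9 = A$371,830.24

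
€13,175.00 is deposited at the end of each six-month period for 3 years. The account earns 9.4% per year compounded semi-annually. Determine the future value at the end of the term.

€88,941.35

This is an ordinary annuity: 6 deposits of €13,175.00 at the end of each six-month period.
Periodic rate r = 0.094/2 per half-year; n is counted in half-years.
FV = PMT × [((1+r)^n − 1)/r] = 13,175 × [(1+r)^6 − 1] / r = €88,941.35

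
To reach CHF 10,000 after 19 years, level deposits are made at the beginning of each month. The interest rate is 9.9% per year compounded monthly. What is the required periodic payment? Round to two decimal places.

Level annuity due; solve FV = PMT × [((1+r)^n − 1)/r] × (1+r) for PMT.
Periodic rate r = 0.099/12 per month; n is counted in months.
With n = 228: PMT = 10,000 / ([((1+r)^n − 1)/r] × (1+r)) = CHF 14.85

CHF 14.85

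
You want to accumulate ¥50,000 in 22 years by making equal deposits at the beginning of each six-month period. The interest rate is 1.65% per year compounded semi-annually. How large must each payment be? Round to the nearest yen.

¥939

Level annuity due; solve FV = PMT × [((1+r)^n − 1)/r] × (1+r) for PMT.
Periodic rate r = 0.0165/2 per half-year; n is counted in half-years.
With n = 44: PMT = 50,000 / ([((1+r)^n − 1)/r] × (1+r)) = ¥939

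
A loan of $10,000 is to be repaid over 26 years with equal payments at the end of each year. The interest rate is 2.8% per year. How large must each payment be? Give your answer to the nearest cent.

$546.59

Level ordinary annuity; solve PV = PMT × [(1 − (1+r)^−n)/r] for PMT.
Periodic rate r = 0.028 per year.
With n = 26: PMT = 10,000 / ([(1 − (1+r)^−n)/r]) = $546.59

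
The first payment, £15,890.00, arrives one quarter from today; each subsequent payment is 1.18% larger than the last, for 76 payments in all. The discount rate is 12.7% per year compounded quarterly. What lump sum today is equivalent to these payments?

£615,891.95

Periodic rate r = 0.127/4 per quarter; n is counted in quarters.
Growing ordinary annuity: PV = PMT₁ × [1 − ((1+g)/(1+r))^n] / (r − g) = 15,890 × [1 − ((1+0.0118)/(1+r))^76] / (r − 0.0118) = £615,891.95.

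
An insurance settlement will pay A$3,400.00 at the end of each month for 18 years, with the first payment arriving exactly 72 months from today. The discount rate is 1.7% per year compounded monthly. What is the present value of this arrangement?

A$571,826.14

Ordinary annuity of 216 payments, first payment at period 72.
Periodic rate r = 0.017/12 per month; n is counted in months.
The ordinary-annuity PV formula values the stream one period before the first payment (period 71); discount that back 71 periods:
PV₀ = 3,400 × [1 − (1+r)^−216] / r × (1+r)^−71 = A$571,826.14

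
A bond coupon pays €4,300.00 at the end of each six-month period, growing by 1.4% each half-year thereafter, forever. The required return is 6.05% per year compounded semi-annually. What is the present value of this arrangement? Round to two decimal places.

€264,615.38

Periodic rate r = 0.0605/2 per half-year.
Growing perpetuity (Gordon): PV = PMT₁ / (r − g) = 4,300 / (r − 0.014) = €264,615.38.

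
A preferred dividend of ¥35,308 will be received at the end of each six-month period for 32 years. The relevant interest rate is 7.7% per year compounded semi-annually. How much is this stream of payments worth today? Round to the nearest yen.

This is an ordinary annuity: 64 payments of ¥35,308 at the end of each six-month period.
Periodic rate r = 0.077/2 per half-year; n is counted in half-years.
PV = PMT × [(1 − (1+r)^−n)/r] = 35,308 × [1 − (1+r)^−64] / r = ¥835,358

¥835,358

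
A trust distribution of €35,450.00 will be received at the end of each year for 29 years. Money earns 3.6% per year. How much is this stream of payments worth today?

€631,635.95

This is an ordinary annuity: 29 payments of €35,450.00 at the end of each year.
Periodic rate r = 0.036 per year.
PV = PMT × [(1 − (1+r)^−n)/r] = 35,450 × [1 − (1+r)^−29] / r = €631,635.95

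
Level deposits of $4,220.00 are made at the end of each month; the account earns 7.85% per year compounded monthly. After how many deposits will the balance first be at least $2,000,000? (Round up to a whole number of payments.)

217 payments

Periodic rate r = 0.0785/12 per month; n is counted in months.
Ordinary annuity FV: 2,000,000 = 4,220 × [((1+r)^n − 1)/r].
(1+r)^n = 1 + 2,000,000 × r / 4,220, so n = ln(1 + 2,000,000·r/4,220) / ln(1+r) = 216.41.
Round up to a whole number of payments: n = 217.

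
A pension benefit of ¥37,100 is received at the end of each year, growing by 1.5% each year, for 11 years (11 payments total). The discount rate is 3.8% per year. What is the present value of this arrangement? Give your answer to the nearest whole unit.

¥352,373

Periodic rate r = 0.038 per year.
Growing ordinary annuity: PV = PMT₁ × [1 − ((1+g)/(1+r))^n] / (r − g) = 37,100 × [1 − ((1+0.015)/(1+r))^11] / (r − 0.015) = ¥352,373.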